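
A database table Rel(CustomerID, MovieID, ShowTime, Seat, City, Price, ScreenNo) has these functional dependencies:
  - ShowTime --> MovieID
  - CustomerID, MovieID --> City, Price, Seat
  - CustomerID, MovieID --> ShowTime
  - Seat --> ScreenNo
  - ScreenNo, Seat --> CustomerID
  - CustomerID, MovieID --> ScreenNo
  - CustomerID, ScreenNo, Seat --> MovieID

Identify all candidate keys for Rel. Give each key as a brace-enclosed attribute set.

{CustomerID, MovieID}, {CustomerID, ShowTime}, {Seat}

Closure of {Seat} is {City, CustomerID, MovieID, Price, ScreenNo, Seat, ShowTime}, the whole schema; {Seat} is a candidate key.
Closure of {CustomerID, MovieID} is {City, CustomerID, MovieID, Price, ScreenNo, Seat, ShowTime}, the whole schema; {CustomerID, MovieID} is a candidate key.
Closure of {CustomerID, ShowTime} is {City, CustomerID, MovieID, Price, ScreenNo, Seat, ShowTime}, the whole schema; {CustomerID, ShowTime} is a candidate key.
No proper subset of any of these is a key, and no other minimal superkey exists.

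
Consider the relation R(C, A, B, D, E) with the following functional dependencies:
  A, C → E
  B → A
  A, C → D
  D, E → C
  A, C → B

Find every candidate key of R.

{A, C}, {A, D, E}, {B, C}, {B, D, E}

{A, C}⁺ = {A, B, C, D, E} — all of the relation — so {A, C} is a candidate key.
{B, C}⁺ = {A, B, C, D, E} — all of the relation — so {B, C} is a candidate key.
{A, D, E}⁺ = {A, B, C, D, E} — all of the relation — so {A, D, E} is a candidate key.
{B, D, E}⁺ = {A, B, C, D, E} — all of the relation — so {B, D, E} is a candidate key.
Any other superkey properly contains one of these, so there are no further candidate keys.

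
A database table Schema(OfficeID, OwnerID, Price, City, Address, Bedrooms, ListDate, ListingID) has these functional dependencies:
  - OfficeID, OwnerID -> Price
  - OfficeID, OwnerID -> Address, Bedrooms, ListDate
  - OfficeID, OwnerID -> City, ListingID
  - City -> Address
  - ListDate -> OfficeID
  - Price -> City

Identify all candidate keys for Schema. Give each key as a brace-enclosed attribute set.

{OwnerID} never appears on the right of any FD, so every key must include it.
{ListDate, OwnerID}⁺ = {Address, Bedrooms, City, ListDate, ListingID, OfficeID, OwnerID, Price} — all of the relation — so {ListDate, OwnerID} is a candidate key.
{OfficeID, OwnerID}⁺ = {Address, Bedrooms, City, ListDate, ListingID, OfficeID, OwnerID, Price} — all of the relation — so {OfficeID, OwnerID} is a candidate key.
No proper subset of any of these is a key, and no other minimal superkey exists.

{ListDate, OwnerID}, {OfficeID, OwnerID}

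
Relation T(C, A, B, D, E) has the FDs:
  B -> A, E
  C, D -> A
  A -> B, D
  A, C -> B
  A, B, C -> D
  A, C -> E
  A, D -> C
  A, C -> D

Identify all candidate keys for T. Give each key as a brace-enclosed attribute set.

{A}⁺ = {A, B, C, D, E} — all of the relation — so {A} is a candidate key.
{B}⁺ = {A, B, C, D, E} — all of the relation — so {B} is a candidate key.
{C, D}⁺ = {A, B, C, D, E} — all of the relation — so {C, D} is a candidate key.
Any other superkey properly contains one of these, so there are no further candidate keys.

{A}, {B}, {C, D}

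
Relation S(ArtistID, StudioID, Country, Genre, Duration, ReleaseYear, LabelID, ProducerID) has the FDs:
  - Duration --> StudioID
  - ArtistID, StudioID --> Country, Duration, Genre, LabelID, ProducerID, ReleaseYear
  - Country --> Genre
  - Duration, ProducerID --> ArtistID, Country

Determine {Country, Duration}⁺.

{Country, Duration, Genre, StudioID}

Start with {Country, Duration}.
Duration --> StudioID applies; add {StudioID} → now {Country, Duration, StudioID}.
Country --> Genre applies; add {Genre} → now {Country, Duration, Genre, StudioID}.
No further FD applies.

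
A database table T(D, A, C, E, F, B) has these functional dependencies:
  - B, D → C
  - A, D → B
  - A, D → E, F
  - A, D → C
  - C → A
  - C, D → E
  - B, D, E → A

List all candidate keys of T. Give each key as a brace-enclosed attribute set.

{A, D}, {B, D}, {C, D}

No FD produces {D}, so it must be in every candidate key.
{A, D}⁺ = {A, B, C, D, E, F}, which is every attribute, so {A, D} is a candidate key.
{B, D}⁺ = {A, B, C, D, E, F}, which is every attribute, so {B, D} is a candidate key.
{C, D}⁺ = {A, B, C, D, E, F}, which is every attribute, so {C, D} is a candidate key.
No proper subset of any of these is a key, and no other minimal superkey exists.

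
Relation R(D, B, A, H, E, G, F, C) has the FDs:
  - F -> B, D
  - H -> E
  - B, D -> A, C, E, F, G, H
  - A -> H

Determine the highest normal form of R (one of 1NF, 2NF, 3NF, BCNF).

Candidate keys: {B, D}, {F}. Prime attributes: {B, D, F}.
H -> E breaks BCNF: {H}⁺ = {E, H}, so {H} is not a superkey.
H -> E has non-prime {E} on the right and a non-superkey on the left, so 3NF fails.
No proper subset of a key has a non-prime attribute in its closure, so there is no partial dependency; 2NF holds.

2NF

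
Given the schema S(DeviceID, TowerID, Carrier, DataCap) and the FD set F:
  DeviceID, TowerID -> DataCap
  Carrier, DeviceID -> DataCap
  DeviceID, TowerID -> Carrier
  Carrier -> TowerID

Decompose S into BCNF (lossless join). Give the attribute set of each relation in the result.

Candidate keys of the original relation: {Carrier, DeviceID}, {DeviceID, TowerID}.
Within {Carrier, DataCap, DeviceID, TowerID}: {Carrier}⁺ ∩ {Carrier, DataCap, DeviceID, TowerID} = {Carrier, TowerID}, not the whole set, so Carrier -> TowerID violates BCNF; decompose into {Carrier, TowerID} and {Carrier, DataCap, DeviceID}.
{Carrier, TowerID}: every determinant is a superkey — BCNF.
{Carrier, DataCap, DeviceID}: every determinant is a superkey — BCNF.

{Carrier, DataCap, DeviceID}; {Carrier, TowerID}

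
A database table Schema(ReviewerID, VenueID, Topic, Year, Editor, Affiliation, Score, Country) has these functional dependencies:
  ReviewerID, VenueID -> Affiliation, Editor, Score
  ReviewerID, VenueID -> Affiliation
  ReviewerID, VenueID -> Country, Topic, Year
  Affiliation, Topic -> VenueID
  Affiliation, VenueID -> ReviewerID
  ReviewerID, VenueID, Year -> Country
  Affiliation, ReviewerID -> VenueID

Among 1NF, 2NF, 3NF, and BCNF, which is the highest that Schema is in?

BCNF

Candidate keys: {Affiliation, ReviewerID}, {Affiliation, Topic}, {Affiliation, VenueID}, {ReviewerID, VenueID}. Prime attributes: {Affiliation, ReviewerID, Topic, VenueID}.
Every FD has a superkey on the left, so the relation is in BCNF.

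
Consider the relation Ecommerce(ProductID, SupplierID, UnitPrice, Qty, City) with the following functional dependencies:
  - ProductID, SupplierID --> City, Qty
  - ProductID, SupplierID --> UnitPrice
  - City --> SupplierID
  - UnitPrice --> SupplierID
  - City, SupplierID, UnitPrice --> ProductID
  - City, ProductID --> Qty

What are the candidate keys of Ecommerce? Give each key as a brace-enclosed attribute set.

{City, ProductID}⁺ = {City, ProductID, Qty, SupplierID, UnitPrice} — all of the relation — so {City, ProductID} is a candidate key.
{City, UnitPrice}⁺ = {City, ProductID, Qty, SupplierID, UnitPrice} — all of the relation — so {City, UnitPrice} is a candidate key.
{ProductID, SupplierID}⁺ = {City, ProductID, Qty, SupplierID, UnitPrice} — all of the relation — so {ProductID, SupplierID} is a candidate key.
{ProductID, UnitPrice}⁺ = {City, ProductID, Qty, SupplierID, UnitPrice} — all of the relation — so {ProductID, UnitPrice} is a candidate key.
Any other superkey properly contains one of these, so there are no further candidate keys.

{City, ProductID}, {City, UnitPrice}, {ProductID, SupplierID}, {ProductID, UnitPrice}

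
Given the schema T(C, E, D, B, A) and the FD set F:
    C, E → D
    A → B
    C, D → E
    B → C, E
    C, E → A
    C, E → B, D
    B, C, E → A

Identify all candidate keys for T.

{A}, {B}, {C, D}, {C, E}

Closure of {A} is {A, B, C, D, E}, the whole schema; {A} is a candidate key.
Closure of {B} is {A, B, C, D, E}, the whole schema; {B} is a candidate key.
Closure of {C, D} is {A, B, C, D, E}, the whole schema; {C, D} is a candidate key.
Closure of {C, E} is {A, B, C, D, E}, the whole schema; {C, E} is a candidate key.
These are minimal and exhaustive — every other superkey contains one of them.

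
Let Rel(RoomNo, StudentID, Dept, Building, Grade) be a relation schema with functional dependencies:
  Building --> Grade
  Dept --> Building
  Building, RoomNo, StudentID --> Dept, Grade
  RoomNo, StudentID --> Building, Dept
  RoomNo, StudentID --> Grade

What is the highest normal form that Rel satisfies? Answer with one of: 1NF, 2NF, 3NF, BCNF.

Candidate key: {RoomNo, StudentID}. Prime attributes: {RoomNo, StudentID}.
Building --> Grade: {Building}⁺ = {Building, Grade}, which is not all of the attributes, so the left side is not a superkey — BCNF is violated.
Because {Grade} is non-prime and the left side of Building --> Grade is not a superkey, the relation is not in 3NF.
No proper subset of a key has a non-prime attribute in its closure, so there is no partial dependency; 2NF holds.

2NF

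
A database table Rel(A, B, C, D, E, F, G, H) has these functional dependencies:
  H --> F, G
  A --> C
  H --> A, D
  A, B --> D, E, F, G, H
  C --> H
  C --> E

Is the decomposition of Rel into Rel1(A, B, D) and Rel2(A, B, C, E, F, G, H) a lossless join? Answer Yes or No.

Yes

The shared attributes are {A, B} and {A, B}⁺ = {A, B, C, D, E, F, G, H}.
Since Rel1 ⊆ {A, B, C, D, E, F, G, H}, the intersection is a superkey of Rel1; the decomposition is lossless.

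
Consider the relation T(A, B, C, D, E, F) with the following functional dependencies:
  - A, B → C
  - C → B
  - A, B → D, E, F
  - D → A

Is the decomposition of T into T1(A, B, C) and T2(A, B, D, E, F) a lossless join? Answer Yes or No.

T1 ∩ T2 = {A, B}; its closure under F is {A, B, C, D, E, F}.
Since T1 ⊆ {A, B, C, D, E, F}, the intersection is a superkey of T1; the decomposition is lossless.

Yes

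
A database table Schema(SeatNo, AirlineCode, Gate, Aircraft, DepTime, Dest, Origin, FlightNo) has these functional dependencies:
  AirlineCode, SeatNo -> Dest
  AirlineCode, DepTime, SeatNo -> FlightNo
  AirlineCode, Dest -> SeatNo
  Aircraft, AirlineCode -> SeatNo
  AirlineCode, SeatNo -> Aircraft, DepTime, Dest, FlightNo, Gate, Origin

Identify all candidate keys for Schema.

{Aircraft, AirlineCode}, {AirlineCode, Dest}, {AirlineCode, SeatNo}

No FD produces {AirlineCode}, so it must be in every candidate key.
{Aircraft, AirlineCode}⁺ = {Aircraft, AirlineCode, DepTime, Dest, FlightNo, Gate, Origin, SeatNo}, which is every attribute, so {Aircraft, AirlineCode} is a candidate key.
{AirlineCode, Dest}⁺ = {Aircraft, AirlineCode, DepTime, Dest, FlightNo, Gate, Origin, SeatNo}, which is every attribute, so {AirlineCode, Dest} is a candidate key.
{AirlineCode, SeatNo}⁺ = {Aircraft, AirlineCode, DepTime, Dest, FlightNo, Gate, Origin, SeatNo}, which is every attribute, so {AirlineCode, SeatNo} is a candidate key.
Any other superkey properly contains one of these, so there are no further candidate keys.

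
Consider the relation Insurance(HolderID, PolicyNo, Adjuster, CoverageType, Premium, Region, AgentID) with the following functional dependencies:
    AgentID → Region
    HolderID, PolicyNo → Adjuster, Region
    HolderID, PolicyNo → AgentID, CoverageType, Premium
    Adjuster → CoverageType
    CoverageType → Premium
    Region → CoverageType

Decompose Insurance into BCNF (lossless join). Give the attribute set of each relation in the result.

Candidate key of the original relation: {HolderID, PolicyNo}.
Within {Adjuster, AgentID, CoverageType, HolderID, PolicyNo, Premium, Region}: {AgentID}⁺ ∩ {Adjuster, AgentID, CoverageType, HolderID, PolicyNo, Premium, Region} = {AgentID, CoverageType, Premium, Region}, not the whole set, so AgentID → CoverageType, Premium, Region violates BCNF; decompose into {AgentID, CoverageType, Premium, Region} and {Adjuster, AgentID, HolderID, PolicyNo}.
Within {AgentID, CoverageType, Premium, Region}: {CoverageType}⁺ ∩ {AgentID, CoverageType, Premium, Region} = {CoverageType, Premium}, not the whole set, so CoverageType → Premium violates BCNF; decompose into {CoverageType, Premium} and {AgentID, CoverageType, Region}.
{CoverageType, Premium} is in BCNF.
Within {AgentID, CoverageType, Region}: {Region}⁺ ∩ {AgentID, CoverageType, Region} = {CoverageType, Region}, not the whole set, so Region → CoverageType violates BCNF; decompose into {CoverageType, Region} and {AgentID, Region}.
{CoverageType, Region} is in BCNF.
{AgentID, Region} is in BCNF.
{Adjuster, AgentID, HolderID, PolicyNo} is in BCNF.

{Adjuster, AgentID, HolderID, PolicyNo}; {AgentID, Region}; {CoverageType, Premium}; {CoverageType, Region}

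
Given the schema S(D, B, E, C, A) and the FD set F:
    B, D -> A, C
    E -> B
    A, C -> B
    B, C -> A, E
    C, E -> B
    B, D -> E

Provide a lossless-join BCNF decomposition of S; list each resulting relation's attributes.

Candidate keys of the original relation: {A, C, D}, {B, D}, {D, E}.
In {A, B, C, D, E}, {E} is not a superkey ({E}⁺ restricted to this set is {B, E}), so split on E -> B into {B, E} and {A, C, D, E}.
{B, E} has no BCNF violation.
In {A, C, D, E}, {A, C} is not a superkey ({A, C}⁺ restricted to this set is {A, C, E}), so split on A, C -> E into {A, C, E} and {A, C, D}.
{A, C, E} has no BCNF violation.
{A, C, D} has no BCNF violation.

{A, C, D}; {A, C, E}; {B, E}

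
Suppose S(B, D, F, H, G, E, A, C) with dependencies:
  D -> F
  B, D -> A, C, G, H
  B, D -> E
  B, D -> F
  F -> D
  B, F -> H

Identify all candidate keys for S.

{B} never appears on the right of any FD, so every key must include it.
{B, D}⁺ = {A, B, C, D, E, F, G, H} — all of the relation — so {B, D} is a candidate key.
{B, F}⁺ = {A, B, C, D, E, F, G, H} — all of the relation — so {B, F} is a candidate key.
No proper subset of any of these is a key, and no other minimal superkey exists.

{B, D}, {B, F}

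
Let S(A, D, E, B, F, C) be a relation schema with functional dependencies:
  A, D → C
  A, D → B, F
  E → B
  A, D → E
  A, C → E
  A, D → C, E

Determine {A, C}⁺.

Start with {A, C}.
A, C → E applies; add {E} → now {A, C, E}.
E → B applies; add {B} → now {A, B, C, E}.
No further FD applies.

{A, B, C, E}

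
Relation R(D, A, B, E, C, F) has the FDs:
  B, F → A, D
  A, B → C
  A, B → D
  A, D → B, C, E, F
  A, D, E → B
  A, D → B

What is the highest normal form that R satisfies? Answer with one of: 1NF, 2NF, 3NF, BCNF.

BCNF

Candidate keys: {A, B}, {A, D}, {B, F}. Prime attributes: {A, B, D, F}.
Each dependency's left side is a superkey — BCNF holds.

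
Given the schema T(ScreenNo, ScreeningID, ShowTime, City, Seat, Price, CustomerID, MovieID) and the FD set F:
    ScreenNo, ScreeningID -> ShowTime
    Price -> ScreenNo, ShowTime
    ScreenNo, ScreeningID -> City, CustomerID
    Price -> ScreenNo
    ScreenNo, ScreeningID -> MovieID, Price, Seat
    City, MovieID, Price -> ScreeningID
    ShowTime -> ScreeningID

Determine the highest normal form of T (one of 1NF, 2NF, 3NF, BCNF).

Candidate keys: {Price}, {ScreenNo, ScreeningID}, {ScreenNo, ShowTime}. Prime attributes: {Price, ScreenNo, ScreeningID, ShowTime}.
ShowTime -> ScreeningID: {ShowTime}⁺ = {ScreeningID, ShowTime}, which is not all of the attributes, so the left side is not a superkey — BCNF is violated.
Its right-hand attributes {ScreeningID} are all prime, as are those of every other non-superkey FD — the relation is in 3NF.

3NF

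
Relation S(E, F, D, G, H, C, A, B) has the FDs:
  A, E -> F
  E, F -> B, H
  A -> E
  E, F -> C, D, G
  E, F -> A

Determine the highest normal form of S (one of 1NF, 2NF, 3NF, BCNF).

BCNF

Candidate keys: {A}, {E, F}. Prime attributes: {A, E, F}.
Every FD has a superkey on the left, so the relation is in BCNF.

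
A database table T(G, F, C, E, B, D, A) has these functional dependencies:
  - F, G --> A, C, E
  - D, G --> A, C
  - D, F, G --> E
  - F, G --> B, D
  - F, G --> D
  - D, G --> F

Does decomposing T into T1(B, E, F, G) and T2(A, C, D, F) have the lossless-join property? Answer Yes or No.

The shared attributes are {F} and {F}⁺ = {F}.
The closure covers neither T1 nor T2 entirely; the join is not lossless.

No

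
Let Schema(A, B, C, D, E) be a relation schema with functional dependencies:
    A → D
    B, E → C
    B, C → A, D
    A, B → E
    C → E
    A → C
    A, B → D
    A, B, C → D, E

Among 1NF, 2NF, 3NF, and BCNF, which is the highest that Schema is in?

Candidate keys: {A, B}, {B, C}, {B, E}. Prime attributes: {A, B, C, E}.
For A → D we have {A}⁺ = {A, C, D, E}; {A} is not a superkey, so BCNF fails.
A → D determines the non-prime attribute {D} from a non-superkey — 3NF is violated.
Since {A} ⊂ {A, B} and {A}⁺ ⊇ {D} with {D} non-prime, there is a partial dependency; 2NF fails.

1NF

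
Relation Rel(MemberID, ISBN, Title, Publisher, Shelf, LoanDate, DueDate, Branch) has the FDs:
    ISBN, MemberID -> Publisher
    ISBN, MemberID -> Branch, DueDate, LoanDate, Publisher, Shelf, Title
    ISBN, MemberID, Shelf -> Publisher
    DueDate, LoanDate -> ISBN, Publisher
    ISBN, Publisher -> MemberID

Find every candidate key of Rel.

{DueDate, LoanDate}, {ISBN, MemberID}, {ISBN, Publisher}

{DueDate, LoanDate}⁺ = {Branch, DueDate, ISBN, LoanDate, MemberID, Publisher, Shelf, Title} — all of the relation — so {DueDate, LoanDate} is a candidate key.
{ISBN, MemberID}⁺ = {Branch, DueDate, ISBN, LoanDate, MemberID, Publisher, Shelf, Title} — all of the relation — so {ISBN, MemberID} is a candidate key.
{ISBN, Publisher}⁺ = {Branch, DueDate, ISBN, LoanDate, MemberID, Publisher, Shelf, Title} — all of the relation — so {ISBN, Publisher} is a candidate key.
No proper subset of any of these is a key, and no other minimal superkey exists.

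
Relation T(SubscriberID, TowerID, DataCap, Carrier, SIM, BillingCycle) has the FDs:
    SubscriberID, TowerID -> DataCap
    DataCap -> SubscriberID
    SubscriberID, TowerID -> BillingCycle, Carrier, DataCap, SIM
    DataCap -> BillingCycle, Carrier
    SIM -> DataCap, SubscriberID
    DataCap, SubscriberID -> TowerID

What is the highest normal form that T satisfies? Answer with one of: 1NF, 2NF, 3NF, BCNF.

BCNF

Candidate keys: {DataCap}, {SIM}, {SubscriberID, TowerID}. Prime attributes: {DataCap, SIM, SubscriberID, TowerID}.
The left-hand side of every FD is a superkey, so BCNF is satisfied.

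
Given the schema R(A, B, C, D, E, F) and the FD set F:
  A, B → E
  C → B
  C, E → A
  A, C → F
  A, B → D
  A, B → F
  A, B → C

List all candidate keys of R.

{A, B}, {A, C}, {C, E}

{A, B} is a candidate key since {A, B}⁺ = {A, B, C, D, E, F} covers every attribute.
{A, C} is a candidate key since {A, C}⁺ = {A, B, C, D, E, F} covers every attribute.
{C, E} is a candidate key since {C, E}⁺ = {A, B, C, D, E, F} covers every attribute.
No proper subset of any of these is a key, and no other minimal superkey exists.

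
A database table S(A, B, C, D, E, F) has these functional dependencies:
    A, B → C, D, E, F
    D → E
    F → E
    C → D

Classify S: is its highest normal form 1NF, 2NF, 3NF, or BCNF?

2NF

Candidate key: {A, B}. Prime attributes: {A, B}.
D → E breaks BCNF: {D}⁺ = {D, E}, so {D} is not a superkey.
Because {E} is non-prime and the left side of D → E is not a superkey, the relation is not in 3NF.
No non-prime attribute depends on a proper subset of any candidate key, so 2NF holds.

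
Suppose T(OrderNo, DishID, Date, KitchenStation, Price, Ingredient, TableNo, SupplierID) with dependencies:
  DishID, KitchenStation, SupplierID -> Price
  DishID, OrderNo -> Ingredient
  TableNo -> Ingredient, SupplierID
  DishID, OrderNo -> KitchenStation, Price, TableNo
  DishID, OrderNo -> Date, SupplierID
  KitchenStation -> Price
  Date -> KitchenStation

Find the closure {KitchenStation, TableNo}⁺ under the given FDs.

Start with {KitchenStation, TableNo}.
TableNo -> Ingredient, SupplierID applies; add {Ingredient, SupplierID} → now {Ingredient, KitchenStation, SupplierID, TableNo}.
KitchenStation -> Price applies; add {Price} → now {Ingredient, KitchenStation, Price, SupplierID, TableNo}.
No further FD applies.

{Ingredient, KitchenStation, Price, SupplierID, TableNo}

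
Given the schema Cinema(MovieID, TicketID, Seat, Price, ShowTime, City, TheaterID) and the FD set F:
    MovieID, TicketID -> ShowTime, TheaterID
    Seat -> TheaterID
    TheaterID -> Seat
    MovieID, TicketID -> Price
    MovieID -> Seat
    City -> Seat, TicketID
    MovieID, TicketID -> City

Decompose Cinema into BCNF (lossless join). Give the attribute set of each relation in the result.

Candidate keys of the original relation: {City, MovieID}, {MovieID, TicketID}.
{City, MovieID, Price, Seat, ShowTime, TheaterID, TicketID}: {Seat} determines {Seat, TheaterID} here but is not a superkey — split on Seat -> TheaterID, giving {Seat, TheaterID} and {City, MovieID, Price, Seat, ShowTime, TicketID}.
{Seat, TheaterID} is in BCNF.
{City, MovieID, Price, Seat, ShowTime, TicketID}: {MovieID} determines {MovieID, Seat} here but is not a superkey — split on MovieID -> Seat, giving {MovieID, Seat} and {City, MovieID, Price, ShowTime, TicketID}.
{MovieID, Seat} is in BCNF.
{City, MovieID, Price, ShowTime, TicketID}: {City} determines {City, TicketID} here but is not a superkey — split on City -> TicketID, giving {City, TicketID} and {City, MovieID, Price, ShowTime}.
{City, TicketID} is in BCNF.
{City, MovieID, Price, ShowTime} is in BCNF.

{City, MovieID, Price, ShowTime}; {City, TicketID}; {MovieID, Seat}; {Seat, TheaterID}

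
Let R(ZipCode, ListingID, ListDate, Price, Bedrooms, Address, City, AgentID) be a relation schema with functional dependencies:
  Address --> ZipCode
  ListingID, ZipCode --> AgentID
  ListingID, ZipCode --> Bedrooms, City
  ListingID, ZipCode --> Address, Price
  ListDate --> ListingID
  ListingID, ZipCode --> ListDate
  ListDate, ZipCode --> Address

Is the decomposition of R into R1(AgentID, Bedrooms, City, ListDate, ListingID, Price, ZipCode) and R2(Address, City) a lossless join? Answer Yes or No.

R1 ∩ R2 = {City}; its closure under F is {City}.
The closure covers neither R1 nor R2 entirely; the join is not lossless.

No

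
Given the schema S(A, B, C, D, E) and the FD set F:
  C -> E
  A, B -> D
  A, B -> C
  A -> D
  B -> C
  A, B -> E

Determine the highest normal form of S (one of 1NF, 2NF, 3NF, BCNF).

1NF

Candidate key: {A, B}. Prime attributes: {A, B}.
C -> E: {C}⁺ = {C, E}, which is not all of the attributes, so the left side is not a superkey — BCNF is violated.
C -> E has non-prime {E} on the right and a non-superkey on the left, so 3NF fails.
The proper key subset {A} of {A, B} determines non-prime {D}, so the relation is not even in 2NF.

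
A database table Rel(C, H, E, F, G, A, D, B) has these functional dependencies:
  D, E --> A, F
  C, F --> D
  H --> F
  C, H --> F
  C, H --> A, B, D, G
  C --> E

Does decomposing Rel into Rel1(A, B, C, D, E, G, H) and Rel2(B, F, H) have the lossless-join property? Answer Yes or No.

Common attributes: {B, H}; their closure is {B, F, H}.
Rel2 is contained in that closure, so Rel1 ∩ Rel2 --> Rel2 holds and the join is lossless.

Yes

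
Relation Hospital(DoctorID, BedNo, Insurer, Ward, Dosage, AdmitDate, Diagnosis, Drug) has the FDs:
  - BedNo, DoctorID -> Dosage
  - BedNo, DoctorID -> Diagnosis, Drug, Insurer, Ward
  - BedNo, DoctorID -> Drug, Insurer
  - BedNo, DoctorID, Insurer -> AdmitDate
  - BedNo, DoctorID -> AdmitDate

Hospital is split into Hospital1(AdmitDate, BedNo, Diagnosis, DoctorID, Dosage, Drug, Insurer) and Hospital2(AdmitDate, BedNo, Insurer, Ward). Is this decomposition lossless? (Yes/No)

The shared attributes are {AdmitDate, BedNo, Insurer} and {AdmitDate, BedNo, Insurer}⁺ = {AdmitDate, BedNo, Insurer}.
Neither Hospital1 nor Hospital2 is contained in that closure, so the decomposition is lossy.

No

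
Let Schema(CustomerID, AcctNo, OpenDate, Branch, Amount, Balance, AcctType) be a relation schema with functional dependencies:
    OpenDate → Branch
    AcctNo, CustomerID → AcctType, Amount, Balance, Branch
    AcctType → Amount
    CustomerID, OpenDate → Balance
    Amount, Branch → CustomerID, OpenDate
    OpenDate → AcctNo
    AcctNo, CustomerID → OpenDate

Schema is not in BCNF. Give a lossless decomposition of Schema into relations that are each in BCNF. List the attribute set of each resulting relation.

{AcctNo, Branch, OpenDate}; {AcctType, Amount}; {AcctType, Balance, CustomerID, OpenDate}

Candidate keys of the original relation: {AcctNo, CustomerID}, {AcctType, Branch}, {AcctType, OpenDate}, {Amount, Branch}, {Amount, OpenDate}, {CustomerID, OpenDate}.
Within {AcctNo, AcctType, Amount, Balance, Branch, CustomerID, OpenDate}: {OpenDate}⁺ ∩ {AcctNo, AcctType, Amount, Balance, Branch, CustomerID, OpenDate} = {AcctNo, Branch, OpenDate}, not the whole set, so OpenDate → AcctNo, Branch violates BCNF; decompose into {AcctNo, Branch, OpenDate} and {AcctType, Amount, Balance, CustomerID, OpenDate}.
{AcctNo, Branch, OpenDate} is in BCNF.
Within {AcctType, Amount, Balance, CustomerID, OpenDate}: {AcctType}⁺ ∩ {AcctType, Amount, Balance, CustomerID, OpenDate} = {AcctType, Amount}, not the whole set, so AcctType → Amount violates BCNF; decompose into {AcctType, Amount} and {AcctType, Balance, CustomerID, OpenDate}.
{AcctType, Amount} is in BCNF.
{AcctType, Balance, CustomerID, OpenDate} is in BCNF.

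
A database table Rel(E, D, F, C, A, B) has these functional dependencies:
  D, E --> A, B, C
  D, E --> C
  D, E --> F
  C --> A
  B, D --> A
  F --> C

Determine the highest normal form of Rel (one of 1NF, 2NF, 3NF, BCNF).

Candidate key: {D, E}. Prime attributes: {D, E}.
C --> A: {C}⁺ = {A, C}, which is not all of the attributes, so the left side is not a superkey — BCNF is violated.
C --> A determines the non-prime attribute {A} from a non-superkey — 3NF is violated.
Checking every proper subset of each key, none determines a non-prime attribute — 2NF is satisfied.

2NF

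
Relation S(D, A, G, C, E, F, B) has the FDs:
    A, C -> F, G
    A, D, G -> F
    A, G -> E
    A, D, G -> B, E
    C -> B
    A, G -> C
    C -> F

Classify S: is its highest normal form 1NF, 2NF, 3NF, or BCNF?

Candidate keys: {A, C, D}, {A, D, G}. Prime attributes: {A, C, D, G}.
A, C -> F, G: {A, C}⁺ = {A, B, C, E, F, G}, which is not all of the attributes, so the left side is not a superkey — BCNF is violated.
Because {F} is non-prime and the left side of A, C -> F, G is not a superkey, the relation is not in 3NF.
{C} is a proper subset of the key {A, C, D}, and {C}⁺ contains the non-prime attributes {B, F} — a partial dependency, so 2NF is violated.

1NF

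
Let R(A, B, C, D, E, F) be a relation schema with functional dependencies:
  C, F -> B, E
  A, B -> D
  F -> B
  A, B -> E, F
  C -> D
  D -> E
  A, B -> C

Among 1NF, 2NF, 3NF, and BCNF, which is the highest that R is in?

2NF

Candidate keys: {A, B}, {A, F}. Prime attributes: {A, B, F}.
C, F -> B, E: {C, F}⁺ = {B, C, D, E, F}, which is not all of the attributes, so the left side is not a superkey — BCNF is violated.
C, F -> B, E has non-prime {E} on the right and a non-superkey on the left, so 3NF fails.
No non-prime attribute depends on a proper subset of any candidate key, so 2NF holds.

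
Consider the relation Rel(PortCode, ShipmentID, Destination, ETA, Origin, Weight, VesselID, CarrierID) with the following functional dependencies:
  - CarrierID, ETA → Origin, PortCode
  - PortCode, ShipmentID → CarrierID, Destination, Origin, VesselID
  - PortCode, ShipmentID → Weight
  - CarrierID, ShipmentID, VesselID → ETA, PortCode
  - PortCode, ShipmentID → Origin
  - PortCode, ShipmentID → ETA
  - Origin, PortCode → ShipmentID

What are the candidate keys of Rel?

{CarrierID, ETA} is a candidate key since {CarrierID, ETA}⁺ = {CarrierID, Destination, ETA, Origin, PortCode, ShipmentID, VesselID, Weight} covers every attribute.
{Origin, PortCode} is a candidate key since {Origin, PortCode}⁺ = {CarrierID, Destination, ETA, Origin, PortCode, ShipmentID, VesselID, Weight} covers every attribute.
{PortCode, ShipmentID} is a candidate key since {PortCode, ShipmentID}⁺ = {CarrierID, Destination, ETA, Origin, PortCode, ShipmentID, VesselID, Weight} covers every attribute.
{CarrierID, ShipmentID, VesselID} is a candidate key since {CarrierID, ShipmentID, VesselID}⁺ = {CarrierID, Destination, ETA, Origin, PortCode, ShipmentID, VesselID, Weight} covers every attribute.
These are minimal and exhaustive — every other superkey contains one of them.

{CarrierID, ETA}, {CarrierID, ShipmentID, VesselID}, {Origin, PortCode}, {PortCode, ShipmentID}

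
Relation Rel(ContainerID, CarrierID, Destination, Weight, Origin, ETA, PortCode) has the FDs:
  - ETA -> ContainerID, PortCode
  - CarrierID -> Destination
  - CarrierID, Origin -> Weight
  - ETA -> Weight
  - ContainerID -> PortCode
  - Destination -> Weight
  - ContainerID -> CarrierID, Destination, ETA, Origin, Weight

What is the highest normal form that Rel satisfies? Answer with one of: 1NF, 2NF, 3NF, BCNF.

2NF

Candidate keys: {ContainerID}, {ETA}. Prime attributes: {ContainerID, ETA}.
CarrierID -> Destination: {CarrierID}⁺ = {CarrierID, Destination, Weight}, which is not all of the attributes, so the left side is not a superkey — BCNF is violated.
CarrierID -> Destination determines the non-prime attribute {Destination} from a non-superkey — 3NF is violated.
All keys have size 1, which rules out partial dependencies — 2NF is satisfied.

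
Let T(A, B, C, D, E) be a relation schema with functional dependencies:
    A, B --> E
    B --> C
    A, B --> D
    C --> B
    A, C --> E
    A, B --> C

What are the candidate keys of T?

{A} never appears on the right of any FD, so every key must include it.
{A, B}⁺ = {A, B, C, D, E}, which is every attribute, so {A, B} is a candidate key.
{A, C}⁺ = {A, B, C, D, E}, which is every attribute, so {A, C} is a candidate key.
These are minimal and exhaustive — every other superkey contains one of them.

{A, B}, {A, C}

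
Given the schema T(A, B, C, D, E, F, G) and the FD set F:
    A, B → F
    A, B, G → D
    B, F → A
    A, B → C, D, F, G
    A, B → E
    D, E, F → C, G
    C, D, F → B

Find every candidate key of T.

Closure of {A, B} is {A, B, C, D, E, F, G}, the whole schema; {A, B} is a candidate key.
Closure of {B, F} is {A, B, C, D, E, F, G}, the whole schema; {B, F} is a candidate key.
Closure of {C, D, F} is {A, B, C, D, E, F, G}, the whole schema; {C, D, F} is a candidate key.
Closure of {D, E, F} is {A, B, C, D, E, F, G}, the whole schema; {D, E, F} is a candidate key.
Any other superkey properly contains one of these, so there are no further candidate keys.

{A, B}, {B, F}, {C, D, F}, {D, E, F}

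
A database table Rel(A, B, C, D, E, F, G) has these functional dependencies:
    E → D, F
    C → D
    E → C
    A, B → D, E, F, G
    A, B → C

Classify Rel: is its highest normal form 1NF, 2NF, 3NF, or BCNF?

Candidate key: {A, B}. Prime attributes: {A, B}.
E → D, F breaks BCNF: {E}⁺ = {C, D, E, F}, so {E} is not a superkey.
Because {D, F} are non-prime and the left side of E → D, F is not a superkey, the relation is not in 3NF.
No proper subset of a key has a non-prime attribute in its closure, so there is no partial dependency; 2NF holds.

2NF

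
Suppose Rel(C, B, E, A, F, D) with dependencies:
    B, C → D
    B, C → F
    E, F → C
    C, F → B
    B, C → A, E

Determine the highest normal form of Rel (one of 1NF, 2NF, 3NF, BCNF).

BCNF

Candidate keys: {B, C}, {C, F}, {E, F}. Prime attributes: {B, C, E, F}.
Each dependency's left side is a superkey — BCNF holds.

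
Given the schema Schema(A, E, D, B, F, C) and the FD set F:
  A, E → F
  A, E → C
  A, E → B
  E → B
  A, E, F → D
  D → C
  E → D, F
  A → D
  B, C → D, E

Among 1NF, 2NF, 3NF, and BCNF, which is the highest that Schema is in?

1NF

Candidate keys: {A, B}, {A, E}. Prime attributes: {A, B, E}.
For E → B we have {E}⁺ = {B, C, D, E, F}; {E} is not a superkey, so BCNF fails.
D → C has non-prime {C} on the right and a non-superkey on the left, so 3NF fails.
Since {A} ⊂ {A, B} and {A}⁺ ⊇ {C, D} with {C, D} non-prime, there is a partial dependency; 2NF fails.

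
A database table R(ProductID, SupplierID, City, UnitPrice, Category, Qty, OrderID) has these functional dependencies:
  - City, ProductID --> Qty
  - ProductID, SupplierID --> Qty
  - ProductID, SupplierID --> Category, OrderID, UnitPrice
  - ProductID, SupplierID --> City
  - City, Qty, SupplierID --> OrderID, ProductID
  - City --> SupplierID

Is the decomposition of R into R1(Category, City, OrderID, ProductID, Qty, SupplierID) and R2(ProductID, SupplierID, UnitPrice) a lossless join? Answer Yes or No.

The shared attributes are {ProductID, SupplierID} and {ProductID, SupplierID}⁺ = {Category, City, OrderID, ProductID, Qty, SupplierID, UnitPrice}.
This includes all of R1, so the common attributes are a superkey of R1 — the join is lossless.

Yes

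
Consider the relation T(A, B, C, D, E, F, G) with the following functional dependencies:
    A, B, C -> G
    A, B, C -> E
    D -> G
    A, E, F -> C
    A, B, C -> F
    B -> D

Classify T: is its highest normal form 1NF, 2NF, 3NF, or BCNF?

1NF

Candidate keys: {A, B, C}, {A, B, E, F}. Prime attributes: {A, B, C, E, F}.
For D -> G we have {D}⁺ = {D, G}; {D} is not a superkey, so BCNF fails.
Because {G} is non-prime and the left side of D -> G is not a superkey, the relation is not in 3NF.
{B} is a proper subset of the key {A, B, C}, and {B}⁺ contains the non-prime attributes {D, G} — a partial dependency, so 2NF is violated.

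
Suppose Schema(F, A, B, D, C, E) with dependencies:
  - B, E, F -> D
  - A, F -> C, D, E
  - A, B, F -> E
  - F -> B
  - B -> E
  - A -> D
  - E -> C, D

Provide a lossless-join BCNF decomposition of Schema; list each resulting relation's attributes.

{A, F}; {B, E}; {B, F}; {C, D, E}

Candidate key of the original relation: {A, F}.
Within {A, B, C, D, E, F}: {B, E, F}⁺ ∩ {A, B, C, D, E, F} = {B, C, D, E, F}, not the whole set, so B, E, F -> C, D violates BCNF; decompose into {B, C, D, E, F} and {A, B, E, F}.
Within {B, C, D, E, F}: {B}⁺ ∩ {B, C, D, E, F} = {B, C, D, E}, not the whole set, so B -> C, D, E violates BCNF; decompose into {B, C, D, E} and {B, F}.
Within {B, C, D, E}: {E}⁺ ∩ {B, C, D, E} = {C, D, E}, not the whole set, so E -> C, D violates BCNF; decompose into {C, D, E} and {B, E}.
{C, D, E}: every determinant is a superkey — BCNF.
{B, E}: every determinant is a superkey — BCNF.
{B, F}: every determinant is a superkey — BCNF.
Within {A, B, E, F}: {F}⁺ ∩ {A, B, E, F} = {B, E, F}, not the whole set, so F -> B, E violates BCNF; decompose into {B, E, F} and {A, F}.
Within {B, E, F}: {B}⁺ ∩ {B, E, F} = {B, E}, not the whole set, so B -> E violates BCNF; decompose into {B, E} and {B, F}.
{B, E}: every determinant is a superkey — BCNF.
{B, F}: every determinant is a superkey — BCNF.
{A, F}: every determinant is a superkey — BCNF.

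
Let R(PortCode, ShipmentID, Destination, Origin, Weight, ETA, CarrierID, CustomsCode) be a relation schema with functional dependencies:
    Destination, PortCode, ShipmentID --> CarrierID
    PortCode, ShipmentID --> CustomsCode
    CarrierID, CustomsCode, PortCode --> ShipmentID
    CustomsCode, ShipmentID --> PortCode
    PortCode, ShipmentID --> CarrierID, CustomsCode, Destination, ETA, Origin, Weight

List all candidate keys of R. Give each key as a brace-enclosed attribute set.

Closure of {CustomsCode, ShipmentID} is {CarrierID, CustomsCode, Destination, ETA, Origin, PortCode, ShipmentID, Weight}, the whole schema; {CustomsCode, ShipmentID} is a candidate key.
Closure of {PortCode, ShipmentID} is {CarrierID, CustomsCode, Destination, ETA, Origin, PortCode, ShipmentID, Weight}, the whole schema; {PortCode, ShipmentID} is a candidate key.
Closure of {CarrierID, CustomsCode, PortCode} is {CarrierID, CustomsCode, Destination, ETA, Origin, PortCode, ShipmentID, Weight}, the whole schema; {CarrierID, CustomsCode, PortCode} is a candidate key.
Any other superkey properly contains one of these, so there are no further candidate keys.

{CarrierID, CustomsCode, PortCode}, {CustomsCode, ShipmentID}, {PortCode, ShipmentID}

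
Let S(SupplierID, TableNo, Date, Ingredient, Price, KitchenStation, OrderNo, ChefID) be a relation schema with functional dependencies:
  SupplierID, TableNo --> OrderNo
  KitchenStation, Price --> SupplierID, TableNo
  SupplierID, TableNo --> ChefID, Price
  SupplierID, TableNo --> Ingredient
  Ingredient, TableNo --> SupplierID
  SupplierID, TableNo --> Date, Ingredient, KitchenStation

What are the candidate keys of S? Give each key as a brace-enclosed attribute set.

{Ingredient, TableNo} is a candidate key since {Ingredient, TableNo}⁺ = {ChefID, Date, Ingredient, KitchenStation, OrderNo, Price, SupplierID, TableNo} covers every attribute.
{KitchenStation, Price} is a candidate key since {KitchenStation, Price}⁺ = {ChefID, Date, Ingredient, KitchenStation, OrderNo, Price, SupplierID, TableNo} covers every attribute.
{SupplierID, TableNo} is a candidate key since {SupplierID, TableNo}⁺ = {ChefID, Date, Ingredient, KitchenStation, OrderNo, Price, SupplierID, TableNo} covers every attribute.
Any other superkey properly contains one of these, so there are no further candidate keys.

{Ingredient, TableNo}, {KitchenStation, Price}, {SupplierID, TableNo}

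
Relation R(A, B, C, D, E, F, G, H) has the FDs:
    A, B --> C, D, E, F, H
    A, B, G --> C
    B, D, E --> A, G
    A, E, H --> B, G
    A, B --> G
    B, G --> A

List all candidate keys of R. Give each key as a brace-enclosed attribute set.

{A, B}, {A, E, H}, {B, D, E}, {B, G}

{A, B} is a candidate key since {A, B}⁺ = {A, B, C, D, E, F, G, H} covers every attribute.
{B, G} is a candidate key since {B, G}⁺ = {A, B, C, D, E, F, G, H} covers every attribute.
{A, E, H} is a candidate key since {A, E, H}⁺ = {A, B, C, D, E, F, G, H} covers every attribute.
{B, D, E} is a candidate key since {B, D, E}⁺ = {A, B, C, D, E, F, G, H} covers every attribute.
No proper subset of any of these is a key, and no other minimal superkey exists.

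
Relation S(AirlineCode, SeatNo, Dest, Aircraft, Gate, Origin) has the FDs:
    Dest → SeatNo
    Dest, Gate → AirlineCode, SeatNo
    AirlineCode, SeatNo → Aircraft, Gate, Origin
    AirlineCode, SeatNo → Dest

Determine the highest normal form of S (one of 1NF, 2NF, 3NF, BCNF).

3NF

Candidate keys: {AirlineCode, Dest}, {AirlineCode, SeatNo}, {Dest, Gate}. Prime attributes: {AirlineCode, Dest, Gate, SeatNo}.
Dest → SeatNo: {Dest}⁺ = {Dest, SeatNo}, which is not all of the attributes, so the left side is not a superkey — BCNF is violated.
But every attribute on its right side ({SeatNo}) is prime, and the same holds for every other non-superkey FD, so 3NF still holds.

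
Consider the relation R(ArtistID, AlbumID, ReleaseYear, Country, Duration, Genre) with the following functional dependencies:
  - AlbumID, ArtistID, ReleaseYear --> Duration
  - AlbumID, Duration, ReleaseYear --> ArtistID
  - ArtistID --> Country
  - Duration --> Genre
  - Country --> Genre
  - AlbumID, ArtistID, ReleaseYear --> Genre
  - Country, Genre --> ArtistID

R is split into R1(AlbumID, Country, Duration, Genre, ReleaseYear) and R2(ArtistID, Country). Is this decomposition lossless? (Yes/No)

Common attributes: {Country}; their closure is {ArtistID, Country, Genre}.
R2 is contained in that closure, so R1 ∩ R2 --> R2 holds and the join is lossless.

Yes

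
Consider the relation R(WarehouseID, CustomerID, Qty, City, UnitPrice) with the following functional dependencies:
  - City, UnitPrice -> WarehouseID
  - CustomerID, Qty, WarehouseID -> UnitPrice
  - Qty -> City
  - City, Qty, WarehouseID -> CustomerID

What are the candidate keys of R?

Attributes never on any right-hand side: {Qty} — every candidate key must contain it.
{Qty, UnitPrice}⁺ = {City, CustomerID, Qty, UnitPrice, WarehouseID}, which is every attribute, so {Qty, UnitPrice} is a candidate key.
{Qty, WarehouseID}⁺ = {City, CustomerID, Qty, UnitPrice, WarehouseID}, which is every attribute, so {Qty, WarehouseID} is a candidate key.
No proper subset of any of these is a key, and no other minimal superkey exists.

{Qty, UnitPrice}, {Qty, WarehouseID}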